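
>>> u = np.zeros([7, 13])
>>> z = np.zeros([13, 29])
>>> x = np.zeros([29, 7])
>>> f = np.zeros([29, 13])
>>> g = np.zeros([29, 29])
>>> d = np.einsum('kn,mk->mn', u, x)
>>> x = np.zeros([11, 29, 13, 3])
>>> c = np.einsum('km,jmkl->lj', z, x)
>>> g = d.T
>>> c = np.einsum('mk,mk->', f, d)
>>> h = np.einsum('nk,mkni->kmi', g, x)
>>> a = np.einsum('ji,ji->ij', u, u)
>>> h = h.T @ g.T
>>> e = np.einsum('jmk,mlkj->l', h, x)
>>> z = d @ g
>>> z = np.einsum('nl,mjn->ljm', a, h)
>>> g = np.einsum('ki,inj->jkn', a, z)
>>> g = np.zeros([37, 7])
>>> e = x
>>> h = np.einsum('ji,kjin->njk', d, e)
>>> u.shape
(7, 13)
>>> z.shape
(7, 11, 3)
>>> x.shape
(11, 29, 13, 3)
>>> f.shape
(29, 13)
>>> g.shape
(37, 7)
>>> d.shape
(29, 13)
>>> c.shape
()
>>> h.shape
(3, 29, 11)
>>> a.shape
(13, 7)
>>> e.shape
(11, 29, 13, 3)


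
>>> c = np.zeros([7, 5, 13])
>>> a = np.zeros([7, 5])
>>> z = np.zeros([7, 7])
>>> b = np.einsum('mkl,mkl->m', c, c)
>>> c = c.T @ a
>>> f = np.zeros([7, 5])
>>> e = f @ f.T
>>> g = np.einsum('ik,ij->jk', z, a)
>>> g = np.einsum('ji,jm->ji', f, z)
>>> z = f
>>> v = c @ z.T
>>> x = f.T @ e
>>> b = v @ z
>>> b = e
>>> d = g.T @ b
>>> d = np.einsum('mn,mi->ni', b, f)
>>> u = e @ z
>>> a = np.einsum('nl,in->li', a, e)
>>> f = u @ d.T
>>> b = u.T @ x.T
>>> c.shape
(13, 5, 5)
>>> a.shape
(5, 7)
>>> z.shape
(7, 5)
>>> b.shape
(5, 5)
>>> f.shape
(7, 7)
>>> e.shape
(7, 7)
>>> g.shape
(7, 5)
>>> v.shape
(13, 5, 7)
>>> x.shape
(5, 7)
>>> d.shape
(7, 5)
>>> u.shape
(7, 5)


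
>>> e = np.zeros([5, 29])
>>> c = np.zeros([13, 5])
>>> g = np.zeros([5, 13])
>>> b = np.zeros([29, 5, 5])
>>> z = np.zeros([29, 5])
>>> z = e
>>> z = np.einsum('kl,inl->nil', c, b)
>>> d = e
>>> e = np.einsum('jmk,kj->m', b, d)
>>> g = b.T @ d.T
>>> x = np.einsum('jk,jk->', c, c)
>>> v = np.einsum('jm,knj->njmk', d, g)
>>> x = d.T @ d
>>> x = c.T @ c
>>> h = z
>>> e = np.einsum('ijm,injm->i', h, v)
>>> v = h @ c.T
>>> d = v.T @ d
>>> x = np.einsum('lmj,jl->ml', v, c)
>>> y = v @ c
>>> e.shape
(5,)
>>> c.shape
(13, 5)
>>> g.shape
(5, 5, 5)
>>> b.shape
(29, 5, 5)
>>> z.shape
(5, 29, 5)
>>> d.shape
(13, 29, 29)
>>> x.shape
(29, 5)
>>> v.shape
(5, 29, 13)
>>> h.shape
(5, 29, 5)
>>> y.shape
(5, 29, 5)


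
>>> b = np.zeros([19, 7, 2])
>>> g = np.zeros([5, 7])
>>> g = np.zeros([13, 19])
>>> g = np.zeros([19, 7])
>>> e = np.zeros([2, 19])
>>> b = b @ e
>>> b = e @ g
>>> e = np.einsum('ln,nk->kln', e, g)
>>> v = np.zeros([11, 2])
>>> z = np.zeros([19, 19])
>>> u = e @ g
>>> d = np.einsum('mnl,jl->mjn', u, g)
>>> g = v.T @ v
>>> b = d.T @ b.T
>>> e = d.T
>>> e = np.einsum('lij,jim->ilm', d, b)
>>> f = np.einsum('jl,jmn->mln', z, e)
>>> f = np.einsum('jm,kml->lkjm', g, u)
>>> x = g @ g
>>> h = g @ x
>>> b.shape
(2, 19, 2)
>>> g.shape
(2, 2)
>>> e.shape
(19, 7, 2)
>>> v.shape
(11, 2)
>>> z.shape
(19, 19)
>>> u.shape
(7, 2, 7)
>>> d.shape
(7, 19, 2)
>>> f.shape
(7, 7, 2, 2)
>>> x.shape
(2, 2)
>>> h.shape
(2, 2)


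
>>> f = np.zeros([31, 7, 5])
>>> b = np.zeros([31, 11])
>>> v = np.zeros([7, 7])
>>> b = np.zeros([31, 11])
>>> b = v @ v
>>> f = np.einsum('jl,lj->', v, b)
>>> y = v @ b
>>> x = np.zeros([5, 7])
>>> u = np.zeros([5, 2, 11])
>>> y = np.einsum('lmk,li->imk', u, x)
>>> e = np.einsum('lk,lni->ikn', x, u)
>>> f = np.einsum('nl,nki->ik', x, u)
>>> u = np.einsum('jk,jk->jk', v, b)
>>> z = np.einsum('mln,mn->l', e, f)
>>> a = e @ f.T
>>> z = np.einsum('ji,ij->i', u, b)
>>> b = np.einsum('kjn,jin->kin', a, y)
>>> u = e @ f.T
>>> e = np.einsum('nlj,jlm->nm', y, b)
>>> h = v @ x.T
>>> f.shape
(11, 2)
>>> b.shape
(11, 2, 11)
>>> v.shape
(7, 7)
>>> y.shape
(7, 2, 11)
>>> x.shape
(5, 7)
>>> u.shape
(11, 7, 11)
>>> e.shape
(7, 11)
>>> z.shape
(7,)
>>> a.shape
(11, 7, 11)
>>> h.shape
(7, 5)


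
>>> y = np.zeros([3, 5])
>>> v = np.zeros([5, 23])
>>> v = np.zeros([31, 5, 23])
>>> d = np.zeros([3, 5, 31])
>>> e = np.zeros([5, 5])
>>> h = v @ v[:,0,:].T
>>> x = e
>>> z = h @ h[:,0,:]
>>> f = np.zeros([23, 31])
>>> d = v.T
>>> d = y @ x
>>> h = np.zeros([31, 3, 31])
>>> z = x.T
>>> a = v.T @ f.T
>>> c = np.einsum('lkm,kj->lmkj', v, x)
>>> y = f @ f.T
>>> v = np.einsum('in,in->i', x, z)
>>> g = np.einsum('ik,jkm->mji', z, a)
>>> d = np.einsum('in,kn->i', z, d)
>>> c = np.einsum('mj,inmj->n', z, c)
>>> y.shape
(23, 23)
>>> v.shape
(5,)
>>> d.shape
(5,)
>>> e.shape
(5, 5)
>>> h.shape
(31, 3, 31)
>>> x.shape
(5, 5)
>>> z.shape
(5, 5)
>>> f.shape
(23, 31)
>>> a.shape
(23, 5, 23)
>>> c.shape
(23,)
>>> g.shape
(23, 23, 5)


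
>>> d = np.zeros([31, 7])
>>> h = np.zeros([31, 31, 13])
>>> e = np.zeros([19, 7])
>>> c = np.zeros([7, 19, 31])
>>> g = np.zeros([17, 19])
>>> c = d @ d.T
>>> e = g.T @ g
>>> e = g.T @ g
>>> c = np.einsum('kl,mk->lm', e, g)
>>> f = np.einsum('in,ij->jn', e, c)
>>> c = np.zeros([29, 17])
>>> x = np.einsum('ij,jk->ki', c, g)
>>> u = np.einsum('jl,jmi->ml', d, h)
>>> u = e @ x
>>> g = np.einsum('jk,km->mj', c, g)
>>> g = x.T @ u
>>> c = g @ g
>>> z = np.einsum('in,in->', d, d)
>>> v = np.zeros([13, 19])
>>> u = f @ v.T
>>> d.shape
(31, 7)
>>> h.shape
(31, 31, 13)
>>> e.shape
(19, 19)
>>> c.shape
(29, 29)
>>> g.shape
(29, 29)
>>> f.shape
(17, 19)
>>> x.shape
(19, 29)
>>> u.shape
(17, 13)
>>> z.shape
()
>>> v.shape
(13, 19)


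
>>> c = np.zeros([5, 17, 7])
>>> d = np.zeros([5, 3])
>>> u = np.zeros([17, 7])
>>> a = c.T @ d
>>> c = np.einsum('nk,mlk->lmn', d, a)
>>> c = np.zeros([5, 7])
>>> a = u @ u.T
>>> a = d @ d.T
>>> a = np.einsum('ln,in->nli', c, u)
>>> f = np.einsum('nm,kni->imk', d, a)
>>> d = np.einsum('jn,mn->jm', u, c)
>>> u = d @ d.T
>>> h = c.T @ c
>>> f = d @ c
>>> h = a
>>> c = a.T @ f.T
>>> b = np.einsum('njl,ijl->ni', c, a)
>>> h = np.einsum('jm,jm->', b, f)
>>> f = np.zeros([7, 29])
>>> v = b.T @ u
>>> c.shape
(17, 5, 17)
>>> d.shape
(17, 5)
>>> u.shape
(17, 17)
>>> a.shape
(7, 5, 17)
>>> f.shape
(7, 29)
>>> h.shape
()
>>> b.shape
(17, 7)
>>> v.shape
(7, 17)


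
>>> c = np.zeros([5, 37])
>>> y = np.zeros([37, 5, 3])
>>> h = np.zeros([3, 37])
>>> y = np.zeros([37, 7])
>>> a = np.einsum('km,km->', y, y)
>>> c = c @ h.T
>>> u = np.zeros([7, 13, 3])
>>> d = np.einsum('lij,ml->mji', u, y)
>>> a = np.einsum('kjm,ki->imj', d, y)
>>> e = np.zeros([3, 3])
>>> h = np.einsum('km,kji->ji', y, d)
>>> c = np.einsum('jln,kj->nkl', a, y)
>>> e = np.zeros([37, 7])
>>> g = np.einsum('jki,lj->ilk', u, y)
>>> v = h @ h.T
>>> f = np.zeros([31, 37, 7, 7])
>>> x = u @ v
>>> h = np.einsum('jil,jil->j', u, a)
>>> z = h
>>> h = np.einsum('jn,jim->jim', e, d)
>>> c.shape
(3, 37, 13)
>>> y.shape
(37, 7)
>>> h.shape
(37, 3, 13)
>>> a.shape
(7, 13, 3)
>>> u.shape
(7, 13, 3)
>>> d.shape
(37, 3, 13)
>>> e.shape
(37, 7)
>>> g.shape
(3, 37, 13)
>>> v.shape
(3, 3)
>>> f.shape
(31, 37, 7, 7)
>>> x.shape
(7, 13, 3)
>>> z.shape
(7,)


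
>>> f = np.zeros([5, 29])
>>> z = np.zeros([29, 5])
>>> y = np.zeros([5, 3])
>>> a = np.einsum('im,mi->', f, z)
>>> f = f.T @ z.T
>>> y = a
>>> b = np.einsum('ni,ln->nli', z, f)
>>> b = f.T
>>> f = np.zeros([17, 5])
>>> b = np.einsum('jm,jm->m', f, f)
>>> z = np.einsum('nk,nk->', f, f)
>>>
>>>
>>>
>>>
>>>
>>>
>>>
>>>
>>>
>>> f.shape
(17, 5)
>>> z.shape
()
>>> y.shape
()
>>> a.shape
()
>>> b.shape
(5,)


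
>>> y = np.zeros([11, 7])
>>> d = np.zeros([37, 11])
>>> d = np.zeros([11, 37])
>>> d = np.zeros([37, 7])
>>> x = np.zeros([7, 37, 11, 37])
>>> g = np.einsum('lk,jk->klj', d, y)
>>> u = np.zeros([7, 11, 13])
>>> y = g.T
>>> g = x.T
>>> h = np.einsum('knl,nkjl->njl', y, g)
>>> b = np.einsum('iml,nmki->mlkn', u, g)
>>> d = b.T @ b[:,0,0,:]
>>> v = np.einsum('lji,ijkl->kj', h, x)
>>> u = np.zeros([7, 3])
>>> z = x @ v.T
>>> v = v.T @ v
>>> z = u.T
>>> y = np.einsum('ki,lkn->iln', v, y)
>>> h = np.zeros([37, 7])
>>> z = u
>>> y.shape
(37, 11, 7)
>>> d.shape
(37, 37, 13, 37)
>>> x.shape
(7, 37, 11, 37)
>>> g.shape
(37, 11, 37, 7)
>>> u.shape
(7, 3)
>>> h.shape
(37, 7)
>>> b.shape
(11, 13, 37, 37)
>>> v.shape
(37, 37)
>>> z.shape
(7, 3)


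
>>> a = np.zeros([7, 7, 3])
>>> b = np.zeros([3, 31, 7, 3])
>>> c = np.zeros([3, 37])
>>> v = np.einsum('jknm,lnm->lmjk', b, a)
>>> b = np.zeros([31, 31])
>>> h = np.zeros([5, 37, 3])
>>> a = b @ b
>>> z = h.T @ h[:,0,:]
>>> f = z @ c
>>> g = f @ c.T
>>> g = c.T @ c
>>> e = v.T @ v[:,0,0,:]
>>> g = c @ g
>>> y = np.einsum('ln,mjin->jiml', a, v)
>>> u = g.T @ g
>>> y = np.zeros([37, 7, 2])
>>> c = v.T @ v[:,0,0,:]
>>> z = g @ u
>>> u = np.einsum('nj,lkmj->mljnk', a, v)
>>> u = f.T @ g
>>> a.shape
(31, 31)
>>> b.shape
(31, 31)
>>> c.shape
(31, 3, 3, 31)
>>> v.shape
(7, 3, 3, 31)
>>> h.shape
(5, 37, 3)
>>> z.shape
(3, 37)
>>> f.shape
(3, 37, 37)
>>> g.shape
(3, 37)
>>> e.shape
(31, 3, 3, 31)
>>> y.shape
(37, 7, 2)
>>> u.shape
(37, 37, 37)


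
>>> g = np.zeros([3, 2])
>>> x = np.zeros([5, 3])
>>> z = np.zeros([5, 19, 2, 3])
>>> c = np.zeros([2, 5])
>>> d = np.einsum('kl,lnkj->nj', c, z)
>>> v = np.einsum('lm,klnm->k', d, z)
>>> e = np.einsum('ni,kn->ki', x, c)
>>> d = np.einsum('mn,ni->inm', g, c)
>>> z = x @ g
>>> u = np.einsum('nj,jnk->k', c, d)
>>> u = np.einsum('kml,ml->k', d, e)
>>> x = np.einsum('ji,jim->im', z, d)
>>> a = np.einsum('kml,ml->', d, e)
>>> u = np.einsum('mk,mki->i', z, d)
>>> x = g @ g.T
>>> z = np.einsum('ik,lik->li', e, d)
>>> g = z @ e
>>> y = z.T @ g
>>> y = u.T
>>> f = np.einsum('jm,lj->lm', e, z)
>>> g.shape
(5, 3)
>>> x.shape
(3, 3)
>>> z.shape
(5, 2)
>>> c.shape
(2, 5)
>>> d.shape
(5, 2, 3)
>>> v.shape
(5,)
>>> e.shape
(2, 3)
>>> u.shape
(3,)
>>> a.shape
()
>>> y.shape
(3,)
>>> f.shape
(5, 3)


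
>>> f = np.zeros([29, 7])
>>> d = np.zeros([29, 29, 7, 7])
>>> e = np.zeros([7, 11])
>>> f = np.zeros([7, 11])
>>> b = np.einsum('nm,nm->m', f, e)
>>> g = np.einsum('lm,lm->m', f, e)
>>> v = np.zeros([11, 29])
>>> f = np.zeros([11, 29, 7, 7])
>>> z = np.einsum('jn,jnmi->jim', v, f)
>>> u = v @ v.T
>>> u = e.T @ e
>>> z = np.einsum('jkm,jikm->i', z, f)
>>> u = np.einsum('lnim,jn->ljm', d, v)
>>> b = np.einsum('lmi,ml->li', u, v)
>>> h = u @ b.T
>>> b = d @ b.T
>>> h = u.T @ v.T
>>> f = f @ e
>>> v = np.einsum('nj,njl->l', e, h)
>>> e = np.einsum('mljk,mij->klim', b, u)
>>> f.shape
(11, 29, 7, 11)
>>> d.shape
(29, 29, 7, 7)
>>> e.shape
(29, 29, 11, 29)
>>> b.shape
(29, 29, 7, 29)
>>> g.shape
(11,)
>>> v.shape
(11,)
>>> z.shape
(29,)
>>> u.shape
(29, 11, 7)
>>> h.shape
(7, 11, 11)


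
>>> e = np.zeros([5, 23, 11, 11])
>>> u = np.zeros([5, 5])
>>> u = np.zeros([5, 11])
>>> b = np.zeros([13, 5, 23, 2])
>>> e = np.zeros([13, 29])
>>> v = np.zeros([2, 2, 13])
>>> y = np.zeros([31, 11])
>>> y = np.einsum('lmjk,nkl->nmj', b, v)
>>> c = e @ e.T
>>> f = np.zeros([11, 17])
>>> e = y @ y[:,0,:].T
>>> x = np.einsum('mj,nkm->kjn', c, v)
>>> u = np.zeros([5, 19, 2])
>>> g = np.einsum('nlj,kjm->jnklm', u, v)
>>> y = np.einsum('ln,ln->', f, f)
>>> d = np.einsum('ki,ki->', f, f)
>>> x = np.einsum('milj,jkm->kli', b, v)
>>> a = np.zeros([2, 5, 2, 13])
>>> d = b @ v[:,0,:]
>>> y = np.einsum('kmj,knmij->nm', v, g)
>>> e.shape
(2, 5, 2)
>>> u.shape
(5, 19, 2)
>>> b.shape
(13, 5, 23, 2)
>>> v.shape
(2, 2, 13)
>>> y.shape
(5, 2)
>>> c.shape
(13, 13)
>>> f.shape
(11, 17)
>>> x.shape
(2, 23, 5)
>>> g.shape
(2, 5, 2, 19, 13)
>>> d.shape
(13, 5, 23, 13)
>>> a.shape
(2, 5, 2, 13)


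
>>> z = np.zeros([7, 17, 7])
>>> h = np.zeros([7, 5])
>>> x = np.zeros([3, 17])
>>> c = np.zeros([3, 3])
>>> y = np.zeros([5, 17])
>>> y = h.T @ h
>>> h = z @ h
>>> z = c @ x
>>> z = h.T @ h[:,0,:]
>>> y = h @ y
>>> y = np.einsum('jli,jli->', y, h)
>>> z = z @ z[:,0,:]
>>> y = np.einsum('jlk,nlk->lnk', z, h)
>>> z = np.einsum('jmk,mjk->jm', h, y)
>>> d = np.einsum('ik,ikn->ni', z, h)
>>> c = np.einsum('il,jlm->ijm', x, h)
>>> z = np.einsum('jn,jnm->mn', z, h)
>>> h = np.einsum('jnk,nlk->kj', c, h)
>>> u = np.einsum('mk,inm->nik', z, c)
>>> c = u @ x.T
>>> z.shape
(5, 17)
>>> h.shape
(5, 3)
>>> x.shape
(3, 17)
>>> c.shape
(7, 3, 3)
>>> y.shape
(17, 7, 5)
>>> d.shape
(5, 7)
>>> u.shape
(7, 3, 17)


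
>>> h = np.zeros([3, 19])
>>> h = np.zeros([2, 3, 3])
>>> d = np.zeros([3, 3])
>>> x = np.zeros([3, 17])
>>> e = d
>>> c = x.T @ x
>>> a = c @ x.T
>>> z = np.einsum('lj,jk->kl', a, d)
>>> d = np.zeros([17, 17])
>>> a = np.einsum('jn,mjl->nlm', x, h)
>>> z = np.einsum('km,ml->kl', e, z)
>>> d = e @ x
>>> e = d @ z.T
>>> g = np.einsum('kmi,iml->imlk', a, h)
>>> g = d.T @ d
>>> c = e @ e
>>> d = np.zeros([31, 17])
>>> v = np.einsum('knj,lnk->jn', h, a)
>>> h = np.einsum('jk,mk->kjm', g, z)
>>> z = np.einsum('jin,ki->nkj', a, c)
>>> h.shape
(17, 17, 3)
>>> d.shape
(31, 17)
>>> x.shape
(3, 17)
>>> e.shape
(3, 3)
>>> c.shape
(3, 3)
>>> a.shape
(17, 3, 2)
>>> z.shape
(2, 3, 17)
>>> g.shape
(17, 17)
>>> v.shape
(3, 3)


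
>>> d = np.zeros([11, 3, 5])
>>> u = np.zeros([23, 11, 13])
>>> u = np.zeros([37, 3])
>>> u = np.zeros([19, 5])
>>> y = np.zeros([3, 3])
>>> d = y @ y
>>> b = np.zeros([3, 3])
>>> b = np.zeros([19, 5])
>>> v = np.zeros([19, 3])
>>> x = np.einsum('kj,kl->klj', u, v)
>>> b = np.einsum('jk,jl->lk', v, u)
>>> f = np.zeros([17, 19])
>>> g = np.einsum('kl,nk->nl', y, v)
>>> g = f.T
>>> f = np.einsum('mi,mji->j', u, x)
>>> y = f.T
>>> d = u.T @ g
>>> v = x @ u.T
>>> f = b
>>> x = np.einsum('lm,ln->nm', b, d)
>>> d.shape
(5, 17)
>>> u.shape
(19, 5)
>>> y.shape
(3,)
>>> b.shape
(5, 3)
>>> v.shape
(19, 3, 19)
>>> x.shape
(17, 3)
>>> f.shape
(5, 3)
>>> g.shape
(19, 17)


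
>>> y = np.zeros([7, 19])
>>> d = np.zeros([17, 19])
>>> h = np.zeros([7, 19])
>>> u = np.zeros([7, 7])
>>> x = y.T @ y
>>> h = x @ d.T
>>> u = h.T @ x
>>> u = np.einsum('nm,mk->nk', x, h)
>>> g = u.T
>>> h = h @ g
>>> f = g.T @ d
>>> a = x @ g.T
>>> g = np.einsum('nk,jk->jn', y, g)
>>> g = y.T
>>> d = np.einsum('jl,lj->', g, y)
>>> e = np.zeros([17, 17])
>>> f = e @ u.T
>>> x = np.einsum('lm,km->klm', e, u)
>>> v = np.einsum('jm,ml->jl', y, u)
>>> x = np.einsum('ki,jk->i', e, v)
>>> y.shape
(7, 19)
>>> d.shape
()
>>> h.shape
(19, 19)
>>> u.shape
(19, 17)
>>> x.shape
(17,)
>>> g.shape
(19, 7)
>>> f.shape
(17, 19)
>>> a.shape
(19, 17)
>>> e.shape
(17, 17)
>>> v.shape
(7, 17)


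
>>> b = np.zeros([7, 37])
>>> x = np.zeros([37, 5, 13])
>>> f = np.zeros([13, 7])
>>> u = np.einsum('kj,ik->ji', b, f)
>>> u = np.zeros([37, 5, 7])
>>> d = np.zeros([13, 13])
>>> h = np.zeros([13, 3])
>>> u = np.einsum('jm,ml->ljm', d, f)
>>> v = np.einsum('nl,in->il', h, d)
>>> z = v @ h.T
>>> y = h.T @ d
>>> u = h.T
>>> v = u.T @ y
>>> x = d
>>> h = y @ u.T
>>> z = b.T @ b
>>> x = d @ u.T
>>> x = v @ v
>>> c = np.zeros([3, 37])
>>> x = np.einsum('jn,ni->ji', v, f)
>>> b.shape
(7, 37)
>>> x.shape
(13, 7)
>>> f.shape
(13, 7)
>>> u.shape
(3, 13)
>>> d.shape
(13, 13)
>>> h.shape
(3, 3)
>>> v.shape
(13, 13)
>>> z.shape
(37, 37)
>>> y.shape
(3, 13)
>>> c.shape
(3, 37)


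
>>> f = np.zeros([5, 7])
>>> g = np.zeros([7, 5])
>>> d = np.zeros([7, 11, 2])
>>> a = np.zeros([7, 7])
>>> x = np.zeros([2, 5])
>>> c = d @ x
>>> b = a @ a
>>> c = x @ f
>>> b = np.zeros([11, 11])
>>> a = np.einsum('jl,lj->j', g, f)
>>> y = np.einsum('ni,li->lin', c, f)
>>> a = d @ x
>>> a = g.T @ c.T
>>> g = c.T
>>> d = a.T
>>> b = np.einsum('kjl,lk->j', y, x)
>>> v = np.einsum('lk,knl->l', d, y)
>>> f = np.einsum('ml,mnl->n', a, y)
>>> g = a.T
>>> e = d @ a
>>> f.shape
(7,)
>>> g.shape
(2, 5)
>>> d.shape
(2, 5)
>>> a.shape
(5, 2)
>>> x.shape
(2, 5)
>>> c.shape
(2, 7)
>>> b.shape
(7,)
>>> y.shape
(5, 7, 2)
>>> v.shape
(2,)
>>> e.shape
(2, 2)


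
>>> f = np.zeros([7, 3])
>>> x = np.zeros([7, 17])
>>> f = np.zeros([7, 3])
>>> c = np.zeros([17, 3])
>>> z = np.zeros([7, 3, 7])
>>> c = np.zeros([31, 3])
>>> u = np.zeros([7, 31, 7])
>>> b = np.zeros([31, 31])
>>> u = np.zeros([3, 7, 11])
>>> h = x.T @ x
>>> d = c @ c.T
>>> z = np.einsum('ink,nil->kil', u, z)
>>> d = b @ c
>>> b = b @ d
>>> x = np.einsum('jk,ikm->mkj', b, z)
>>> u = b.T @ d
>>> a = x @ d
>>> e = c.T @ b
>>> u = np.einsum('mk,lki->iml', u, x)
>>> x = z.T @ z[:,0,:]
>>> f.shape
(7, 3)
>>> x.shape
(7, 3, 7)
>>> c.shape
(31, 3)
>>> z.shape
(11, 3, 7)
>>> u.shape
(31, 3, 7)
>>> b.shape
(31, 3)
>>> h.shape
(17, 17)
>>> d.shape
(31, 3)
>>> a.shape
(7, 3, 3)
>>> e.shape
(3, 3)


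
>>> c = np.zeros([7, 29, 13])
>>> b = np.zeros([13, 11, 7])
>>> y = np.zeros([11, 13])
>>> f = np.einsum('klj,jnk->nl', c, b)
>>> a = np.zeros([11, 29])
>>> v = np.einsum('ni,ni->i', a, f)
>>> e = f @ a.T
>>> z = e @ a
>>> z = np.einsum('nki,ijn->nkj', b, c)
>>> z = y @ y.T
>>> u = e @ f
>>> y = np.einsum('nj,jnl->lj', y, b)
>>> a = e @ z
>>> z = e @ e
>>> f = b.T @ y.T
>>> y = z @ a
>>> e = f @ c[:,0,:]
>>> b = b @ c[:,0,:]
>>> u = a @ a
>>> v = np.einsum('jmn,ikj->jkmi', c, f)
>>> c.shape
(7, 29, 13)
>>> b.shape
(13, 11, 13)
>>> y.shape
(11, 11)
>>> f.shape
(7, 11, 7)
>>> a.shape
(11, 11)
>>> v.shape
(7, 11, 29, 7)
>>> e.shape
(7, 11, 13)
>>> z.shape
(11, 11)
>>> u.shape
(11, 11)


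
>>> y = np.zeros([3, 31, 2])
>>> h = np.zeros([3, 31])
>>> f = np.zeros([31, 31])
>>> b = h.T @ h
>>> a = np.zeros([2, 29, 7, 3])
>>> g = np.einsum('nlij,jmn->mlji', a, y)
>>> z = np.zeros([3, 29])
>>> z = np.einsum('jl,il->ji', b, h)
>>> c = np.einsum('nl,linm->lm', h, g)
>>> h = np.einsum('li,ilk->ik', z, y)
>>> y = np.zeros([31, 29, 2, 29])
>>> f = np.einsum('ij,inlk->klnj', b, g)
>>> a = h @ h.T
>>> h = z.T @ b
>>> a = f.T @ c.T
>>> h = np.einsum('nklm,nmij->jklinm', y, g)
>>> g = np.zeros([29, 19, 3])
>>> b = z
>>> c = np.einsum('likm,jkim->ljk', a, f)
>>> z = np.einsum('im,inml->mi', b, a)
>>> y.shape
(31, 29, 2, 29)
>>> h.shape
(7, 29, 2, 3, 31, 29)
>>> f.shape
(7, 3, 29, 31)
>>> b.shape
(31, 3)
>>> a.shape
(31, 29, 3, 31)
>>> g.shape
(29, 19, 3)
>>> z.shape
(3, 31)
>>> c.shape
(31, 7, 3)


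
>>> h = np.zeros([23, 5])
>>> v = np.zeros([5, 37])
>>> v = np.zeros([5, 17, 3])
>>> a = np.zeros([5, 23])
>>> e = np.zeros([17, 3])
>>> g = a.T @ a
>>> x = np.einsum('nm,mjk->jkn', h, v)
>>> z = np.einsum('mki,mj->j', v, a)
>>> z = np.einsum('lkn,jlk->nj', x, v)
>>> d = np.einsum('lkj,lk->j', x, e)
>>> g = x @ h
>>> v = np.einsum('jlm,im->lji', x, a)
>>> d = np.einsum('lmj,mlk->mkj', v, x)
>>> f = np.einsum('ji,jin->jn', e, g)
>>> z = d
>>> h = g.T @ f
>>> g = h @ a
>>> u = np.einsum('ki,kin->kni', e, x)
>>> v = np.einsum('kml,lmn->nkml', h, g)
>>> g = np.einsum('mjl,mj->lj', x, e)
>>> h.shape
(5, 3, 5)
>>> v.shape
(23, 5, 3, 5)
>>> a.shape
(5, 23)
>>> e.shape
(17, 3)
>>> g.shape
(23, 3)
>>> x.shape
(17, 3, 23)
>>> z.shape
(17, 23, 5)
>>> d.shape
(17, 23, 5)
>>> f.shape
(17, 5)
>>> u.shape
(17, 23, 3)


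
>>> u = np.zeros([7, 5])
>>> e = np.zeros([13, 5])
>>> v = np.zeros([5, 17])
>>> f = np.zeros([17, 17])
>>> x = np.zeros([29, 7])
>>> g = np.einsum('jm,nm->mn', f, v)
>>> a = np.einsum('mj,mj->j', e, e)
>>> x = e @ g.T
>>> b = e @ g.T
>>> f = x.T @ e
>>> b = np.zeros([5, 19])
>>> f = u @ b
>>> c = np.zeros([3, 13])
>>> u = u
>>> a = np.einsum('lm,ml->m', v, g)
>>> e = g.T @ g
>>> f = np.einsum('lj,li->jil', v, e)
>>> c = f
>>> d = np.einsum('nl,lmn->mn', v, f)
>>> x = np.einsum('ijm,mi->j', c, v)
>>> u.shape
(7, 5)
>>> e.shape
(5, 5)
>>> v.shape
(5, 17)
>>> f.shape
(17, 5, 5)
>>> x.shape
(5,)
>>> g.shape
(17, 5)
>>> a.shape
(17,)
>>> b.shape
(5, 19)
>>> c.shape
(17, 5, 5)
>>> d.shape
(5, 5)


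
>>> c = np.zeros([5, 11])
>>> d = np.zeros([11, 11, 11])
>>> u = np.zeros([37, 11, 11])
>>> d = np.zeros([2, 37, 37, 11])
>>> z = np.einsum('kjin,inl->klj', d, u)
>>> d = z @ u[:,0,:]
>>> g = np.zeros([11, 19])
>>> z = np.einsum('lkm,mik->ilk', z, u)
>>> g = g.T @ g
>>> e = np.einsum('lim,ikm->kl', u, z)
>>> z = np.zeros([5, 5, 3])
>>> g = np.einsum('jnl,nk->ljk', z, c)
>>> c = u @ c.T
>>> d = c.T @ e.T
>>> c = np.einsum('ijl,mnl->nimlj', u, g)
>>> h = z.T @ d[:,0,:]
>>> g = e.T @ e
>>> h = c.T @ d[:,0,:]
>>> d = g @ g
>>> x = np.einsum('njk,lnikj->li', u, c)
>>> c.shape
(5, 37, 3, 11, 11)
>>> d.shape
(37, 37)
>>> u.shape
(37, 11, 11)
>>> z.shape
(5, 5, 3)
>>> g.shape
(37, 37)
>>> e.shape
(2, 37)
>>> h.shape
(11, 11, 3, 37, 2)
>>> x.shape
(5, 3)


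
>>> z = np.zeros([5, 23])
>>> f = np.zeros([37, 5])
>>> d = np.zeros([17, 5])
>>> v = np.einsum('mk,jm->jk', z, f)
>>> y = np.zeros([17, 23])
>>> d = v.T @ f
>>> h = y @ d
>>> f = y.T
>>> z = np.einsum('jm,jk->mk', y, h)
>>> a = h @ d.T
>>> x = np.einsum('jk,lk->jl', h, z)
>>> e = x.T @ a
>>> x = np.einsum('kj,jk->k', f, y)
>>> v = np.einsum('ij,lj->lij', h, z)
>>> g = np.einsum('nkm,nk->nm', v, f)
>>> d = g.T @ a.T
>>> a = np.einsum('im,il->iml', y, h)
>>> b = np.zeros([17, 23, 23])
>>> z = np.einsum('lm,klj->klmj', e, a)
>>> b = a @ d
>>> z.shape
(17, 23, 23, 5)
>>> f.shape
(23, 17)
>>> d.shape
(5, 17)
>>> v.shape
(23, 17, 5)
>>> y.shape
(17, 23)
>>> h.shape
(17, 5)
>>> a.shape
(17, 23, 5)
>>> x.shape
(23,)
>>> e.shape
(23, 23)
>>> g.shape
(23, 5)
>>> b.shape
(17, 23, 17)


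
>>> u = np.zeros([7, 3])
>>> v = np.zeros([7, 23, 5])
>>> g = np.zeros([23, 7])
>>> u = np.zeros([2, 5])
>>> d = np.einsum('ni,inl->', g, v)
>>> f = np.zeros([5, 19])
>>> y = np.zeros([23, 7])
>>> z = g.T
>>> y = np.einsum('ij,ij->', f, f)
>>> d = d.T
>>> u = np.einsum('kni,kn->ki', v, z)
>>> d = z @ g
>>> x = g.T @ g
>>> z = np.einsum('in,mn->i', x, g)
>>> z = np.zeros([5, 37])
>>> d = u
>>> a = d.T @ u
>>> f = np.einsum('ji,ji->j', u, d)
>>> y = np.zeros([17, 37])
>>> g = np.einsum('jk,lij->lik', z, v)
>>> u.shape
(7, 5)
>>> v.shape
(7, 23, 5)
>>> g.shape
(7, 23, 37)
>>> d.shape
(7, 5)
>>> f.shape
(7,)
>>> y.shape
(17, 37)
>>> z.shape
(5, 37)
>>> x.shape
(7, 7)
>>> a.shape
(5, 5)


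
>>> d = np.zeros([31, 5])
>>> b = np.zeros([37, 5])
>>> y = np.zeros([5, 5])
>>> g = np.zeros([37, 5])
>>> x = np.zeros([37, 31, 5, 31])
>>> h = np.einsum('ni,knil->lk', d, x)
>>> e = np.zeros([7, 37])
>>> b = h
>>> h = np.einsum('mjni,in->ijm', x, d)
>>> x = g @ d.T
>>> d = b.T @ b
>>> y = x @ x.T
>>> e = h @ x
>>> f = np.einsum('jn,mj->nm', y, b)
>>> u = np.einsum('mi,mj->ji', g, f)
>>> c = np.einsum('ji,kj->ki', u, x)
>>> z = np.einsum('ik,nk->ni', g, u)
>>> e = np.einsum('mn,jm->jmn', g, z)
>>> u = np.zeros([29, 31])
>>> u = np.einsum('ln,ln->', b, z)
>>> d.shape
(37, 37)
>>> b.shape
(31, 37)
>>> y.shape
(37, 37)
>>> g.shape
(37, 5)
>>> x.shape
(37, 31)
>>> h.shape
(31, 31, 37)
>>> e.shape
(31, 37, 5)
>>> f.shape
(37, 31)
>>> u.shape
()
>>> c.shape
(37, 5)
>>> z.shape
(31, 37)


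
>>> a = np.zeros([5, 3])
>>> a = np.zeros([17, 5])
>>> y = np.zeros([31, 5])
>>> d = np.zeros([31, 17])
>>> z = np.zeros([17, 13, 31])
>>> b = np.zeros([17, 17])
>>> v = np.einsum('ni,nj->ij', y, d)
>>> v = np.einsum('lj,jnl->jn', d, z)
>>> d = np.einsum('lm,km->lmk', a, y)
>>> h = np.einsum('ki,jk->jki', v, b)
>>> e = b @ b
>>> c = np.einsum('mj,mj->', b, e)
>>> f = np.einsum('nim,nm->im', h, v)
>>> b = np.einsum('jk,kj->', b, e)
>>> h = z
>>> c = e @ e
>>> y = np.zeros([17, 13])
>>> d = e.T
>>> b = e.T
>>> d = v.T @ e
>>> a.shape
(17, 5)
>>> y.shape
(17, 13)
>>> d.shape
(13, 17)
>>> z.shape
(17, 13, 31)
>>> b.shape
(17, 17)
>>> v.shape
(17, 13)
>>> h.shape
(17, 13, 31)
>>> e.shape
(17, 17)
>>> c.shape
(17, 17)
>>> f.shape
(17, 13)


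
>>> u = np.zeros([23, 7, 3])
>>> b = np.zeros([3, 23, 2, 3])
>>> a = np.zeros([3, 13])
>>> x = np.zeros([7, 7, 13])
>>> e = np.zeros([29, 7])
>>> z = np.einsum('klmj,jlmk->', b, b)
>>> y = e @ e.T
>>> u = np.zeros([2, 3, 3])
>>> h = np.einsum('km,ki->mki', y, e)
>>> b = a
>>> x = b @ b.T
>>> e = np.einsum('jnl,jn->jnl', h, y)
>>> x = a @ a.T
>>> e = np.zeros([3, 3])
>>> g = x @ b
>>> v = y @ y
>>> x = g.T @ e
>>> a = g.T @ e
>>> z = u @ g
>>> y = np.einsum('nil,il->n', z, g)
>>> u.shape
(2, 3, 3)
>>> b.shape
(3, 13)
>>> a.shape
(13, 3)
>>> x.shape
(13, 3)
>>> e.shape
(3, 3)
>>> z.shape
(2, 3, 13)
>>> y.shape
(2,)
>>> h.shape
(29, 29, 7)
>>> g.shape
(3, 13)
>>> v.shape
(29, 29)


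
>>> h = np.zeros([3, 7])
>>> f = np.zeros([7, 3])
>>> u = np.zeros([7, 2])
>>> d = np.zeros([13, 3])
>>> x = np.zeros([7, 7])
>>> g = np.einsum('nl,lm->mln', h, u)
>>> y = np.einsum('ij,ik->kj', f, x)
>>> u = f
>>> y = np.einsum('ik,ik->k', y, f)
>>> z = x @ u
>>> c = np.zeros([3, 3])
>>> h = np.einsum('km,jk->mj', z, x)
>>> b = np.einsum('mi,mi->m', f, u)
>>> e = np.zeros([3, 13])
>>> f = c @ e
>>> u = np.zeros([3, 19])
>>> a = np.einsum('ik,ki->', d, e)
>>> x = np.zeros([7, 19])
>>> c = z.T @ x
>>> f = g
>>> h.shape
(3, 7)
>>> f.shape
(2, 7, 3)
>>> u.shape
(3, 19)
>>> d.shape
(13, 3)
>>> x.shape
(7, 19)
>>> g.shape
(2, 7, 3)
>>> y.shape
(3,)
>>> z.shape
(7, 3)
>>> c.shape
(3, 19)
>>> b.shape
(7,)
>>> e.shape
(3, 13)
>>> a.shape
()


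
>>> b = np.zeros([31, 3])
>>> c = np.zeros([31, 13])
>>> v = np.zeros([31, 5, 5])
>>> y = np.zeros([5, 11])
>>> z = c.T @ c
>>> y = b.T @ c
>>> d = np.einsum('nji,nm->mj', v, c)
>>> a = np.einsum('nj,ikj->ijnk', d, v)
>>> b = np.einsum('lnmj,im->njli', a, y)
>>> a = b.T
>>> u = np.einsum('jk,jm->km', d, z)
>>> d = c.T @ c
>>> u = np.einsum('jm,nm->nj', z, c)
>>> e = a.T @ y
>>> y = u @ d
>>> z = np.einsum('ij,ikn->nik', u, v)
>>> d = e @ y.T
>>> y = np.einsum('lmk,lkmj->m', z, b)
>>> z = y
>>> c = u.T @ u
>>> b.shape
(5, 5, 31, 3)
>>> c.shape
(13, 13)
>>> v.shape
(31, 5, 5)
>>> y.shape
(31,)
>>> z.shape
(31,)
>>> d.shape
(5, 5, 31, 31)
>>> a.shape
(3, 31, 5, 5)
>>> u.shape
(31, 13)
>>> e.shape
(5, 5, 31, 13)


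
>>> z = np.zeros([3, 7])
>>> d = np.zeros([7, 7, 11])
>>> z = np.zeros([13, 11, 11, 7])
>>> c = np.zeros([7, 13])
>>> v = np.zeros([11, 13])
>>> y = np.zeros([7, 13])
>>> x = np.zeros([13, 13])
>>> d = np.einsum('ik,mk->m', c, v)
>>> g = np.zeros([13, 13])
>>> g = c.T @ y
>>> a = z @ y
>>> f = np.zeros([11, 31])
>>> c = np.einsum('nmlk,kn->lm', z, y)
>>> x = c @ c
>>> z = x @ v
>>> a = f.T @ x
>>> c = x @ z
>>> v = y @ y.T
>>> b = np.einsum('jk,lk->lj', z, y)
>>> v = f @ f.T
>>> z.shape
(11, 13)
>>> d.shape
(11,)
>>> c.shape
(11, 13)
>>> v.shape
(11, 11)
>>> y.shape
(7, 13)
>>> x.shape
(11, 11)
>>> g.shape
(13, 13)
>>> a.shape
(31, 11)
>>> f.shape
(11, 31)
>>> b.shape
(7, 11)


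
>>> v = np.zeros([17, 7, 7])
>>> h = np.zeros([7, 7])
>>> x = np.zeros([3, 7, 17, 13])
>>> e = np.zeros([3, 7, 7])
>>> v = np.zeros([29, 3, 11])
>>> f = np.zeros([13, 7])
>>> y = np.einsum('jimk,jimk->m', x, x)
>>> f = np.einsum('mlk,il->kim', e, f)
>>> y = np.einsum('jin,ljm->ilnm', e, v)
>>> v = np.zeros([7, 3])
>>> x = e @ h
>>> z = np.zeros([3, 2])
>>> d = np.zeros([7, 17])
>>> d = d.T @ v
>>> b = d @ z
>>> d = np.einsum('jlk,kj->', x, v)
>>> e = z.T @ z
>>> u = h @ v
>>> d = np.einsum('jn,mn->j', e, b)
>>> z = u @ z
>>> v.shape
(7, 3)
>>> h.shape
(7, 7)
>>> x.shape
(3, 7, 7)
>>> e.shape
(2, 2)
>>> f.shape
(7, 13, 3)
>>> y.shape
(7, 29, 7, 11)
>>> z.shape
(7, 2)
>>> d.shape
(2,)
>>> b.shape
(17, 2)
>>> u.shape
(7, 3)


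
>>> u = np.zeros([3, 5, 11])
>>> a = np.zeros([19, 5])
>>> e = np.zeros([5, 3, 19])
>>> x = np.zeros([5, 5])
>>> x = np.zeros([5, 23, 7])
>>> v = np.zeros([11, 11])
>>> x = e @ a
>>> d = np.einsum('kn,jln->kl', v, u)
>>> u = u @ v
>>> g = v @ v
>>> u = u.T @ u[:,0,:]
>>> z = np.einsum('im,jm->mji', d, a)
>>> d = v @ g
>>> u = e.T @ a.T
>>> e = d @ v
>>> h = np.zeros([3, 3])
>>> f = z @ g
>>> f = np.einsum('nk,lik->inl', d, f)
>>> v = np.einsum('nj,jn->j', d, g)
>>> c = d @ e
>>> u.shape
(19, 3, 19)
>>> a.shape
(19, 5)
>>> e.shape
(11, 11)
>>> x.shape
(5, 3, 5)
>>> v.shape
(11,)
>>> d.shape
(11, 11)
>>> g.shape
(11, 11)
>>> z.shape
(5, 19, 11)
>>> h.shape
(3, 3)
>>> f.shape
(19, 11, 5)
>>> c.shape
(11, 11)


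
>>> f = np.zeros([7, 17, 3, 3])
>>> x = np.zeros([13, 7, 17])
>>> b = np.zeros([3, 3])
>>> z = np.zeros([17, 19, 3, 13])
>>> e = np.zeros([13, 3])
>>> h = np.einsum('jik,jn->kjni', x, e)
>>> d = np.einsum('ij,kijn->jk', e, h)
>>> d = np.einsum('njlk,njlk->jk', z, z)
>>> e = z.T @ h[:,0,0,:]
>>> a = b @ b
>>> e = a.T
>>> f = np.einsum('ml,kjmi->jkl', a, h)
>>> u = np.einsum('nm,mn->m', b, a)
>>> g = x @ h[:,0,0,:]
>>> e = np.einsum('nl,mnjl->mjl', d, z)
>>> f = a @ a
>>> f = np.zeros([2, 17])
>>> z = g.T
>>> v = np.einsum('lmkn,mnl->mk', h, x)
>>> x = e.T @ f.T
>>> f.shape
(2, 17)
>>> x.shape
(13, 3, 2)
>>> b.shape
(3, 3)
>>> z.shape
(7, 7, 13)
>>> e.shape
(17, 3, 13)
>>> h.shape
(17, 13, 3, 7)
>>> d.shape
(19, 13)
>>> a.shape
(3, 3)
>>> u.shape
(3,)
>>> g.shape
(13, 7, 7)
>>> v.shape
(13, 3)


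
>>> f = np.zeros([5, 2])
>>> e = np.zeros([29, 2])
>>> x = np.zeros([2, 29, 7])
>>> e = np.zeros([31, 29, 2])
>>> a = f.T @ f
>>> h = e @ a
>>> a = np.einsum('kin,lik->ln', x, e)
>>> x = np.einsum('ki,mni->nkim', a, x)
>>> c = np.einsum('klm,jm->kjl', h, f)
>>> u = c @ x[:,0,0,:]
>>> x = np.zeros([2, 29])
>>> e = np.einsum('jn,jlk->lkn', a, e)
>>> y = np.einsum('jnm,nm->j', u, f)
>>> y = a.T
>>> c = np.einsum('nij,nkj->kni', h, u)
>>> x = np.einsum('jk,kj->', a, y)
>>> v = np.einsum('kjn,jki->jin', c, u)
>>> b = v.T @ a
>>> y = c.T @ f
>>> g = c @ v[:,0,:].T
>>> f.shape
(5, 2)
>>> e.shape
(29, 2, 7)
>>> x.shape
()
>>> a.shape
(31, 7)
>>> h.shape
(31, 29, 2)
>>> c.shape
(5, 31, 29)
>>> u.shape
(31, 5, 2)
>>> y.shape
(29, 31, 2)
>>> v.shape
(31, 2, 29)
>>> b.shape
(29, 2, 7)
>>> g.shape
(5, 31, 31)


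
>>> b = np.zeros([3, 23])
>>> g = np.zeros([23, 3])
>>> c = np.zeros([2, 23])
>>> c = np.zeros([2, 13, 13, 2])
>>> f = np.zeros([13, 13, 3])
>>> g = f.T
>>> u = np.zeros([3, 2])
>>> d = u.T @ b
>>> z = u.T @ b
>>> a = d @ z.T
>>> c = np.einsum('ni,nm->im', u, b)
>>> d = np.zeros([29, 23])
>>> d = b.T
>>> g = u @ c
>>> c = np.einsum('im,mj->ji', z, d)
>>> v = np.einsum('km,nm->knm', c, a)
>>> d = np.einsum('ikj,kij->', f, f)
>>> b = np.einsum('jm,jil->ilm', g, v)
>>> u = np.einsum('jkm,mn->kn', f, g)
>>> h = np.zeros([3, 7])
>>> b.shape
(2, 2, 23)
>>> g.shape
(3, 23)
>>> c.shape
(3, 2)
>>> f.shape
(13, 13, 3)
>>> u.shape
(13, 23)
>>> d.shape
()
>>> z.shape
(2, 23)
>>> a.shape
(2, 2)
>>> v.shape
(3, 2, 2)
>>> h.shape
(3, 7)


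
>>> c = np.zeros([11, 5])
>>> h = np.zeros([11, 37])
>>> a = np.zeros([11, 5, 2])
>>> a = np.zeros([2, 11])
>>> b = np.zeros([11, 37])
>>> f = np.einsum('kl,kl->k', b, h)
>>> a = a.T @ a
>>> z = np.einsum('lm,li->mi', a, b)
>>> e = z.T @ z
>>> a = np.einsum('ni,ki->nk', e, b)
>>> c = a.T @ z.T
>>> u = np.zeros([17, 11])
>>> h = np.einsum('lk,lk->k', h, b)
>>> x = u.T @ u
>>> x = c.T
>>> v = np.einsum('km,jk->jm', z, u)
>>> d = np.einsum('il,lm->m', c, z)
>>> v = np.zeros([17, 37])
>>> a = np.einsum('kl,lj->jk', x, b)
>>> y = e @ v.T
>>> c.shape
(11, 11)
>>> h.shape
(37,)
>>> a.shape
(37, 11)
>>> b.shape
(11, 37)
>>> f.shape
(11,)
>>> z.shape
(11, 37)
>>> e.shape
(37, 37)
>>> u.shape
(17, 11)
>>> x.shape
(11, 11)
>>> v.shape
(17, 37)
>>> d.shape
(37,)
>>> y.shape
(37, 17)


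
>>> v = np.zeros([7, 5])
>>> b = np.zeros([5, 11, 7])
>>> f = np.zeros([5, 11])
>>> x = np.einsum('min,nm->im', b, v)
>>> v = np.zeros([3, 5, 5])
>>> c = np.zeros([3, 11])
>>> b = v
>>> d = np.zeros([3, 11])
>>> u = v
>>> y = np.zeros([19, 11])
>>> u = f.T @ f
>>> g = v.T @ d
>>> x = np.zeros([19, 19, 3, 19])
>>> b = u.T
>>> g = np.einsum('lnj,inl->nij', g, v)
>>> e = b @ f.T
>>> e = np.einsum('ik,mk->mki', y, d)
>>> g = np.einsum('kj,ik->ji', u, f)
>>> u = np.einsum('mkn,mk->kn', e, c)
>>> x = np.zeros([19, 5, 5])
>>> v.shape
(3, 5, 5)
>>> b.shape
(11, 11)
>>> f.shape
(5, 11)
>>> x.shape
(19, 5, 5)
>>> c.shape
(3, 11)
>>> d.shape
(3, 11)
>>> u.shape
(11, 19)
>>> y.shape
(19, 11)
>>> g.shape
(11, 5)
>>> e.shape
(3, 11, 19)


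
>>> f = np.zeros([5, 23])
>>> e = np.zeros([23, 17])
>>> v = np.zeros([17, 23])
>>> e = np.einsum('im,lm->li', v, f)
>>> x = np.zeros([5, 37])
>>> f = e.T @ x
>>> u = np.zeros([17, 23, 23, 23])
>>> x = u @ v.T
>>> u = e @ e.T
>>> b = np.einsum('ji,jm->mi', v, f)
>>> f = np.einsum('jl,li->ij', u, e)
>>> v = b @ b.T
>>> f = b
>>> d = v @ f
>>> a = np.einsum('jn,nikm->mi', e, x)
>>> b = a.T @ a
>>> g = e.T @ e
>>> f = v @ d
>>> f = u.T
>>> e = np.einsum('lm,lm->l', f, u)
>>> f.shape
(5, 5)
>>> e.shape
(5,)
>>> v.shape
(37, 37)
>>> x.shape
(17, 23, 23, 17)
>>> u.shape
(5, 5)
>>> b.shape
(23, 23)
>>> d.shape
(37, 23)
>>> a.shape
(17, 23)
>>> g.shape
(17, 17)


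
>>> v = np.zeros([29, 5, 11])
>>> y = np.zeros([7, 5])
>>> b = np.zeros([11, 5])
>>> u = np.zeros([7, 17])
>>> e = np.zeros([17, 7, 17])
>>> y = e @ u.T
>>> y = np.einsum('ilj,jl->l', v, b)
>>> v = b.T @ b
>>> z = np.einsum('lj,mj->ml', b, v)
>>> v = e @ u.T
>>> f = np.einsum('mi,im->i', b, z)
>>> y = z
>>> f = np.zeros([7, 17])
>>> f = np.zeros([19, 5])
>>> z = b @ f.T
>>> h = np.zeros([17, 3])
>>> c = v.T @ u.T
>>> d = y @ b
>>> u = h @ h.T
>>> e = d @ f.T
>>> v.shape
(17, 7, 7)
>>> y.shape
(5, 11)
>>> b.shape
(11, 5)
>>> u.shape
(17, 17)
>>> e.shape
(5, 19)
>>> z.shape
(11, 19)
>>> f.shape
(19, 5)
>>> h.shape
(17, 3)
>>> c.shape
(7, 7, 7)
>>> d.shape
(5, 5)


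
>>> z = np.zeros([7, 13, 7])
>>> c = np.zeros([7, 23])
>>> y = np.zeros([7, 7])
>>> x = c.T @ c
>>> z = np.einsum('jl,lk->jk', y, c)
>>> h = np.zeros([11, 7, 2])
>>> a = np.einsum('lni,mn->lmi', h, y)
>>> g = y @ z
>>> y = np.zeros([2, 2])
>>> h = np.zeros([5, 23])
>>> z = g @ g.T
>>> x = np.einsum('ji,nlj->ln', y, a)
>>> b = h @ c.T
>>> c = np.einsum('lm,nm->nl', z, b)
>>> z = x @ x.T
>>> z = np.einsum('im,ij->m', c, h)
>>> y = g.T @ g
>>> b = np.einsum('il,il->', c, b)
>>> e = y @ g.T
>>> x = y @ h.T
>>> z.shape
(7,)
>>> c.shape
(5, 7)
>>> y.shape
(23, 23)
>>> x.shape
(23, 5)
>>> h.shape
(5, 23)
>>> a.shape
(11, 7, 2)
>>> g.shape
(7, 23)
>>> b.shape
()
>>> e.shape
(23, 7)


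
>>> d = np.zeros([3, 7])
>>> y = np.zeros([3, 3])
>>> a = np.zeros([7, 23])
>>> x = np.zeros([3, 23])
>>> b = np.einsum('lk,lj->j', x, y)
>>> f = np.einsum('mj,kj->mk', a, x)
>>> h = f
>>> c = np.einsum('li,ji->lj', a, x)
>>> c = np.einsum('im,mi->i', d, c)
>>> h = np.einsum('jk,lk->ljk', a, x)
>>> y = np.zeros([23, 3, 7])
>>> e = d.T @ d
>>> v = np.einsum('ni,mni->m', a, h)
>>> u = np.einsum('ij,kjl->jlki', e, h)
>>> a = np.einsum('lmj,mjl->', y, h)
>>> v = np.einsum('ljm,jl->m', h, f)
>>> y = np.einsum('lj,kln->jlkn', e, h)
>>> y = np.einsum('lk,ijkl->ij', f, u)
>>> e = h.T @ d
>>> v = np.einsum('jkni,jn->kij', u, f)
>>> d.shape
(3, 7)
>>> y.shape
(7, 23)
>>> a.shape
()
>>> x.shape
(3, 23)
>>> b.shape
(3,)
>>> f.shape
(7, 3)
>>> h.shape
(3, 7, 23)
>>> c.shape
(3,)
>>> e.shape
(23, 7, 7)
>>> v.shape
(23, 7, 7)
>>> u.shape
(7, 23, 3, 7)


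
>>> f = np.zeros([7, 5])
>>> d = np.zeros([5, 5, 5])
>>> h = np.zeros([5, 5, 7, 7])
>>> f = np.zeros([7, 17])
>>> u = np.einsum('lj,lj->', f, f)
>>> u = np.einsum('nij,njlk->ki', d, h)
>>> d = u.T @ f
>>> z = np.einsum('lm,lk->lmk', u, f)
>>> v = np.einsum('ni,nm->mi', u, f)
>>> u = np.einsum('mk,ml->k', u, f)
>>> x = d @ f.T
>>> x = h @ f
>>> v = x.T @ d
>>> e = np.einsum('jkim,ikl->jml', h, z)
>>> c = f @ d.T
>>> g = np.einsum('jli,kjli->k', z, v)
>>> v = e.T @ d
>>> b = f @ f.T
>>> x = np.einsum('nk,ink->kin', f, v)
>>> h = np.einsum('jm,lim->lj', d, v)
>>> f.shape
(7, 17)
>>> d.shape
(5, 17)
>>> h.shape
(17, 5)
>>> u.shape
(5,)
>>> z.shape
(7, 5, 17)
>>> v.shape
(17, 7, 17)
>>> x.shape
(17, 17, 7)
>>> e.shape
(5, 7, 17)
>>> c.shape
(7, 5)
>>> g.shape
(17,)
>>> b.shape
(7, 7)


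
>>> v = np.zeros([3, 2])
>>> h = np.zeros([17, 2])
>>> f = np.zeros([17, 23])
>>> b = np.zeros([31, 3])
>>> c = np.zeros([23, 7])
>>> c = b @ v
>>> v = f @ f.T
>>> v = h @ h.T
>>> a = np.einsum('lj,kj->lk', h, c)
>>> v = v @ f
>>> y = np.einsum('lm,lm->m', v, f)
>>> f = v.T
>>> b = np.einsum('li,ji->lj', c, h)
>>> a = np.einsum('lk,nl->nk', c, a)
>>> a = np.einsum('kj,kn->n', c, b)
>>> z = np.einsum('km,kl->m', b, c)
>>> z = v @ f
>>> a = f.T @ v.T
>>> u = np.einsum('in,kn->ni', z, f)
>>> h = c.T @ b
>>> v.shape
(17, 23)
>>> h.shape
(2, 17)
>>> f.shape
(23, 17)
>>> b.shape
(31, 17)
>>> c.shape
(31, 2)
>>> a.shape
(17, 17)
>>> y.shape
(23,)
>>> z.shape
(17, 17)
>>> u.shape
(17, 17)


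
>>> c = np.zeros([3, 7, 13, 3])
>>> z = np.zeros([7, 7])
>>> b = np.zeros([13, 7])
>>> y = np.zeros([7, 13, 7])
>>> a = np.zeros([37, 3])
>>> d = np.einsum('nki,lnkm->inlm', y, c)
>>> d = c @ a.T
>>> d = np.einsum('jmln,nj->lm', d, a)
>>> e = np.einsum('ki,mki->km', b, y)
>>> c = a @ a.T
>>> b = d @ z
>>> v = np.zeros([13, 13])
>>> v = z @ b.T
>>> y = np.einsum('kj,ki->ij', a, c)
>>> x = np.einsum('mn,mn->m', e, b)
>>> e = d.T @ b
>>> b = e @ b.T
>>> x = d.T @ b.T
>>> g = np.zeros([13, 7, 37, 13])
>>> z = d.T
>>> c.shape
(37, 37)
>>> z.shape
(7, 13)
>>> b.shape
(7, 13)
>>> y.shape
(37, 3)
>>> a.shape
(37, 3)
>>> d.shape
(13, 7)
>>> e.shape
(7, 7)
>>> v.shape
(7, 13)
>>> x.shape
(7, 7)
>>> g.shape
(13, 7, 37, 13)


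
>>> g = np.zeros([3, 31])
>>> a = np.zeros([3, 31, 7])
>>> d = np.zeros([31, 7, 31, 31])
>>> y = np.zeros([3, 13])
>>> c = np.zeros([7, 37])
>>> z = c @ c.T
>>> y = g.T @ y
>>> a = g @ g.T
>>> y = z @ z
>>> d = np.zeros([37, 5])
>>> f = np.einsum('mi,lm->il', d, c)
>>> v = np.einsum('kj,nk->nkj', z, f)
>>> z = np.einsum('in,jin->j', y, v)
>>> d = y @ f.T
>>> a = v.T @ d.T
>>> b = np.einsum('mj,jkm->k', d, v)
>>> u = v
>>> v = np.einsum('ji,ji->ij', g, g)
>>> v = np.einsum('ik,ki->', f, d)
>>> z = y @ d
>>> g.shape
(3, 31)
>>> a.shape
(7, 7, 7)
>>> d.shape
(7, 5)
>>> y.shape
(7, 7)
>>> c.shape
(7, 37)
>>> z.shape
(7, 5)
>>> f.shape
(5, 7)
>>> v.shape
()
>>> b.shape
(7,)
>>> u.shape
(5, 7, 7)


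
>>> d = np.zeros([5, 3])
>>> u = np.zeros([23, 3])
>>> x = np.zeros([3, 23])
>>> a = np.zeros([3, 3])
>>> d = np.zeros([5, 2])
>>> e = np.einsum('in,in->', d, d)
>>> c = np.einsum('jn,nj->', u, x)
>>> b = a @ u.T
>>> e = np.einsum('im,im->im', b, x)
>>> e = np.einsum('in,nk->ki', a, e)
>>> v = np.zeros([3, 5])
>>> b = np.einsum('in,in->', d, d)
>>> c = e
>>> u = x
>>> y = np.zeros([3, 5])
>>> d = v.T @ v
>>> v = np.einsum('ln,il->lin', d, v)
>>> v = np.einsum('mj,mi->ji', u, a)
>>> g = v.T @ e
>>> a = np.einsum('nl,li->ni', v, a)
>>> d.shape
(5, 5)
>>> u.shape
(3, 23)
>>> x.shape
(3, 23)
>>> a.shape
(23, 3)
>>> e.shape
(23, 3)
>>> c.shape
(23, 3)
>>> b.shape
()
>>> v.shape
(23, 3)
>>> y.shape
(3, 5)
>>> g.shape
(3, 3)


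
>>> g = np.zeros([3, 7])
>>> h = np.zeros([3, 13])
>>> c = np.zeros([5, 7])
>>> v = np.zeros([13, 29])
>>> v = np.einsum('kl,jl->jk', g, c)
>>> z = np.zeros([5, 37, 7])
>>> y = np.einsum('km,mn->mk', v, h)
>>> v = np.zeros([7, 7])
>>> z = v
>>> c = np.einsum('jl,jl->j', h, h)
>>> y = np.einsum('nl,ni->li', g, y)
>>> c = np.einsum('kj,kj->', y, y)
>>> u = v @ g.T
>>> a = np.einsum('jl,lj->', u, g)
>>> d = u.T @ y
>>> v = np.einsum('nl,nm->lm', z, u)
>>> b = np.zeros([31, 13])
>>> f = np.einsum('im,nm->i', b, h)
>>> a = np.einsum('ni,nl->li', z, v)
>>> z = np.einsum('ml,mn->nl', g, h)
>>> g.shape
(3, 7)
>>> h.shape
(3, 13)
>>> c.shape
()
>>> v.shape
(7, 3)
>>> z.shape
(13, 7)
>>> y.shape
(7, 5)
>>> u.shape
(7, 3)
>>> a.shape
(3, 7)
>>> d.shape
(3, 5)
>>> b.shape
(31, 13)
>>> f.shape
(31,)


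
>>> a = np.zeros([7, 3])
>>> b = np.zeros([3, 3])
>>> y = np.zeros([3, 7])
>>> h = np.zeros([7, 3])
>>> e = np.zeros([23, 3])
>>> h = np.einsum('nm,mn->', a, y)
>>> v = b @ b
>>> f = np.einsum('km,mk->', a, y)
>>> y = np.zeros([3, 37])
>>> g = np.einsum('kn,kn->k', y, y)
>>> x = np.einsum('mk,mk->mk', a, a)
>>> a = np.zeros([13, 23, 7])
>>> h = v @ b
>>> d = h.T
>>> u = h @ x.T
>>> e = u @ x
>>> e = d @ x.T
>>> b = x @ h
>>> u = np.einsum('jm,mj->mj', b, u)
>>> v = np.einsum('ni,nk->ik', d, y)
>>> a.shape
(13, 23, 7)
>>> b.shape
(7, 3)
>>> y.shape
(3, 37)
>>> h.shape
(3, 3)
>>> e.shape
(3, 7)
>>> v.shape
(3, 37)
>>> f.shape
()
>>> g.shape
(3,)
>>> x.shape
(7, 3)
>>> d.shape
(3, 3)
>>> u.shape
(3, 7)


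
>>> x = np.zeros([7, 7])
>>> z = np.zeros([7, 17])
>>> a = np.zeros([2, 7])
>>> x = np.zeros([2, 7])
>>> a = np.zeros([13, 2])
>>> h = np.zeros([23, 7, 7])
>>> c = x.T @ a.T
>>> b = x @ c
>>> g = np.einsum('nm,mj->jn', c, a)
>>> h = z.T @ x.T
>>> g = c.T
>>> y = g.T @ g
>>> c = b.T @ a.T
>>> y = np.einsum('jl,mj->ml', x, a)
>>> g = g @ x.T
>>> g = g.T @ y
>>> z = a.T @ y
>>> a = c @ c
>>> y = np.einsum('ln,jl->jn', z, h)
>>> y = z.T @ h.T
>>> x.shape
(2, 7)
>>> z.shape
(2, 7)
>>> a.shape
(13, 13)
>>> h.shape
(17, 2)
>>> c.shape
(13, 13)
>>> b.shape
(2, 13)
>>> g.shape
(2, 7)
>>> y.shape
(7, 17)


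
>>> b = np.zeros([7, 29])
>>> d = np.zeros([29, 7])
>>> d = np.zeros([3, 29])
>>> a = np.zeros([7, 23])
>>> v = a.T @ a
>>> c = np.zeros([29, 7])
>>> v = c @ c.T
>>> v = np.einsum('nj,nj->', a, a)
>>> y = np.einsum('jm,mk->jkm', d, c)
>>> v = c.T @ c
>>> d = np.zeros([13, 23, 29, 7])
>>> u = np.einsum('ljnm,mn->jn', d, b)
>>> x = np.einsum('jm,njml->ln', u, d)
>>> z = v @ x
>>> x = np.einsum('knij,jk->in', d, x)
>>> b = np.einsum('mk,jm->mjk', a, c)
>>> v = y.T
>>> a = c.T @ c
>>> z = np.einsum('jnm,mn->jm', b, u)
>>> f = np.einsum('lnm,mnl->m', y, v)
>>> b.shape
(7, 29, 23)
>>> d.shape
(13, 23, 29, 7)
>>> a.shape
(7, 7)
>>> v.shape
(29, 7, 3)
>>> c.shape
(29, 7)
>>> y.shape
(3, 7, 29)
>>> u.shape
(23, 29)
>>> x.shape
(29, 23)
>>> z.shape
(7, 23)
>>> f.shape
(29,)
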